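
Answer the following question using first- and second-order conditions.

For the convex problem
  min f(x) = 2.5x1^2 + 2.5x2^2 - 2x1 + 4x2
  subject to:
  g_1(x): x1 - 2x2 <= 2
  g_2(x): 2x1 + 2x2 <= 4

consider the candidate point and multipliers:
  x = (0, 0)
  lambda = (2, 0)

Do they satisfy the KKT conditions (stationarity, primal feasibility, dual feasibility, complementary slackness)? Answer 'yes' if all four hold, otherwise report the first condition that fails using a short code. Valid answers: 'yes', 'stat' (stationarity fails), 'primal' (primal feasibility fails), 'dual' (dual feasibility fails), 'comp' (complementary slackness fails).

Gradient of f: grad f(x) = Q x + c = (-2, 4)
Constraint values g_i(x) = a_i^T x - b_i:
  g_1((0, 0)) = -2
  g_2((0, 0)) = -4
Stationarity residual: grad f(x) + sum_i lambda_i a_i = (0, 0)
  -> stationarity OK
Primal feasibility (all g_i <= 0): OK
Dual feasibility (all lambda_i >= 0): OK
Complementary slackness (lambda_i * g_i(x) = 0 for all i): FAILS

Verdict: the first failing condition is complementary_slackness -> comp.

comp


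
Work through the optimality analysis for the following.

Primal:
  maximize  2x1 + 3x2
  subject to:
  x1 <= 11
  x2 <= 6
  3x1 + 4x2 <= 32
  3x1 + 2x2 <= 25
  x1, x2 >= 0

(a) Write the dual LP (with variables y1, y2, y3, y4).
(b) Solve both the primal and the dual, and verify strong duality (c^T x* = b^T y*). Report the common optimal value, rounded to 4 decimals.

The standard primal-dual pair for 'max c^T x s.t. A x <= b, x >= 0' is:
  Dual:  min b^T y  s.t.  A^T y >= c,  y >= 0.

So the dual LP is:
  minimize  11y1 + 6y2 + 32y3 + 25y4
  subject to:
    y1 + 3y3 + 3y4 >= 2
    y2 + 4y3 + 2y4 >= 3
    y1, y2, y3, y4 >= 0

Solving the primal: x* = (2.6667, 6).
  primal value c^T x* = 23.3333.
Solving the dual: y* = (0, 0.3333, 0.6667, 0).
  dual value b^T y* = 23.3333.
Strong duality: c^T x* = b^T y*. Confirmed.

23.3333


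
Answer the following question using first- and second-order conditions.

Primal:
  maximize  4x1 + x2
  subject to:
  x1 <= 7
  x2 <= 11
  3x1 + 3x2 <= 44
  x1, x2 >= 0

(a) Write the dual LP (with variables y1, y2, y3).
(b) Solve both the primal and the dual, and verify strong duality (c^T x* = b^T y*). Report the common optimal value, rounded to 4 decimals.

The standard primal-dual pair for 'max c^T x s.t. A x <= b, x >= 0' is:
  Dual:  min b^T y  s.t.  A^T y >= c,  y >= 0.

So the dual LP is:
  minimize  7y1 + 11y2 + 44y3
  subject to:
    y1 + 3y3 >= 4
    y2 + 3y3 >= 1
    y1, y2, y3 >= 0

Solving the primal: x* = (7, 7.6667).
  primal value c^T x* = 35.6667.
Solving the dual: y* = (3, 0, 0.3333).
  dual value b^T y* = 35.6667.
Strong duality: c^T x* = b^T y*. Confirmed.

35.6667


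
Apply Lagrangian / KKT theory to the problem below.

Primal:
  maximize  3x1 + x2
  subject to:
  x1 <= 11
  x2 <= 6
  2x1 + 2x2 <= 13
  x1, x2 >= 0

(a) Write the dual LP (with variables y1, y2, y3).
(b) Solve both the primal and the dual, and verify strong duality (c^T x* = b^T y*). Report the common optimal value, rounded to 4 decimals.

The standard primal-dual pair for 'max c^T x s.t. A x <= b, x >= 0' is:
  Dual:  min b^T y  s.t.  A^T y >= c,  y >= 0.

So the dual LP is:
  minimize  11y1 + 6y2 + 13y3
  subject to:
    y1 + 2y3 >= 3
    y2 + 2y3 >= 1
    y1, y2, y3 >= 0

Solving the primal: x* = (6.5, 0).
  primal value c^T x* = 19.5.
Solving the dual: y* = (0, 0, 1.5).
  dual value b^T y* = 19.5.
Strong duality: c^T x* = b^T y*. Confirmed.

19.5


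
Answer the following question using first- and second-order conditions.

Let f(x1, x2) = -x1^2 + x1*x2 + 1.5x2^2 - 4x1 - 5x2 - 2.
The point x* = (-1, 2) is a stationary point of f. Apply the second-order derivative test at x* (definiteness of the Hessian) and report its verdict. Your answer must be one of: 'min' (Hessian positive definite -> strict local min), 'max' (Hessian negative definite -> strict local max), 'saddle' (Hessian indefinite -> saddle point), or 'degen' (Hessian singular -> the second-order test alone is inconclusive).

Compute the Hessian H = grad^2 f:
  H = [[-2, 1], [1, 3]]
Verify stationarity: grad f(x*) = H x* + g = (0, 0).
Eigenvalues of H: -2.1926, 3.1926.
Eigenvalues have mixed signs, so H is indefinite -> x* is a saddle point.

saddle


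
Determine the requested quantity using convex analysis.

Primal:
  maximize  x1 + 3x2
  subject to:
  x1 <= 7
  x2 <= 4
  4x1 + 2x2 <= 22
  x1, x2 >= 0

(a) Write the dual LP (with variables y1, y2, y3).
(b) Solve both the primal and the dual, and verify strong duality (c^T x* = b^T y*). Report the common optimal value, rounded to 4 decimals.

The standard primal-dual pair for 'max c^T x s.t. A x <= b, x >= 0' is:
  Dual:  min b^T y  s.t.  A^T y >= c,  y >= 0.

So the dual LP is:
  minimize  7y1 + 4y2 + 22y3
  subject to:
    y1 + 4y3 >= 1
    y2 + 2y3 >= 3
    y1, y2, y3 >= 0

Solving the primal: x* = (3.5, 4).
  primal value c^T x* = 15.5.
Solving the dual: y* = (0, 2.5, 0.25).
  dual value b^T y* = 15.5.
Strong duality: c^T x* = b^T y*. Confirmed.

15.5


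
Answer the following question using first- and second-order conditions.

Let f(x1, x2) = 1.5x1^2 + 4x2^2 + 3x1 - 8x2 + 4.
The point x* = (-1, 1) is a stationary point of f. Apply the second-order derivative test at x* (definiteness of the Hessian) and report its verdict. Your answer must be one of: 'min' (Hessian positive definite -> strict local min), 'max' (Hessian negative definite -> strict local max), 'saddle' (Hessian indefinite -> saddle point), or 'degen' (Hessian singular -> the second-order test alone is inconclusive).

Compute the Hessian H = grad^2 f:
  H = [[3, 0], [0, 8]]
Verify stationarity: grad f(x*) = H x* + g = (0, 0).
Eigenvalues of H: 3, 8.
Both eigenvalues > 0, so H is positive definite -> x* is a strict local min.

min


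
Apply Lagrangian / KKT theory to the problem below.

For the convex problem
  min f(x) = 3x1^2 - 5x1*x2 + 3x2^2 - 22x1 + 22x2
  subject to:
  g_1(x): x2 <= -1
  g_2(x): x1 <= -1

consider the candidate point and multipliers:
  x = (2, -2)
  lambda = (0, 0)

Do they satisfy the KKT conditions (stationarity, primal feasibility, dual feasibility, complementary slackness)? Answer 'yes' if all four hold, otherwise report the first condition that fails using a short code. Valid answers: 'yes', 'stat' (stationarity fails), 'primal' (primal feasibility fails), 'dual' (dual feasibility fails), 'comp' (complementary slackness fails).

Gradient of f: grad f(x) = Q x + c = (0, 0)
Constraint values g_i(x) = a_i^T x - b_i:
  g_1((2, -2)) = -1
  g_2((2, -2)) = 3
Stationarity residual: grad f(x) + sum_i lambda_i a_i = (0, 0)
  -> stationarity OK
Primal feasibility (all g_i <= 0): FAILS
Dual feasibility (all lambda_i >= 0): OK
Complementary slackness (lambda_i * g_i(x) = 0 for all i): OK

Verdict: the first failing condition is primal_feasibility -> primal.

primal


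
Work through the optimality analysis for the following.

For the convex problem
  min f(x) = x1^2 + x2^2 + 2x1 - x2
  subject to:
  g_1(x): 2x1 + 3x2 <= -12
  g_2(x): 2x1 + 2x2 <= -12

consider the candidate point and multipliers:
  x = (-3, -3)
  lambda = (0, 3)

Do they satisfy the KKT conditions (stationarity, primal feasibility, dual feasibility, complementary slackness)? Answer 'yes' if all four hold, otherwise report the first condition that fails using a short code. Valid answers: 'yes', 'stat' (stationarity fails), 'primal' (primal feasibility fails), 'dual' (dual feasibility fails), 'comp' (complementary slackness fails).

Gradient of f: grad f(x) = Q x + c = (-4, -7)
Constraint values g_i(x) = a_i^T x - b_i:
  g_1((-3, -3)) = -3
  g_2((-3, -3)) = 0
Stationarity residual: grad f(x) + sum_i lambda_i a_i = (2, -1)
  -> stationarity FAILS
Primal feasibility (all g_i <= 0): OK
Dual feasibility (all lambda_i >= 0): OK
Complementary slackness (lambda_i * g_i(x) = 0 for all i): OK

Verdict: the first failing condition is stationarity -> stat.

stat


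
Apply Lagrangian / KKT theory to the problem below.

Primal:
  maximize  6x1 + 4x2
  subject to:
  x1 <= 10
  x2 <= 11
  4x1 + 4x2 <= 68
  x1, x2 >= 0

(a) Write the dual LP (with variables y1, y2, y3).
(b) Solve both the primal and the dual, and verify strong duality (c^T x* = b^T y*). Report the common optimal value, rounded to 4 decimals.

The standard primal-dual pair for 'max c^T x s.t. A x <= b, x >= 0' is:
  Dual:  min b^T y  s.t.  A^T y >= c,  y >= 0.

So the dual LP is:
  minimize  10y1 + 11y2 + 68y3
  subject to:
    y1 + 4y3 >= 6
    y2 + 4y3 >= 4
    y1, y2, y3 >= 0

Solving the primal: x* = (10, 7).
  primal value c^T x* = 88.
Solving the dual: y* = (2, 0, 1).
  dual value b^T y* = 88.
Strong duality: c^T x* = b^T y*. Confirmed.

88


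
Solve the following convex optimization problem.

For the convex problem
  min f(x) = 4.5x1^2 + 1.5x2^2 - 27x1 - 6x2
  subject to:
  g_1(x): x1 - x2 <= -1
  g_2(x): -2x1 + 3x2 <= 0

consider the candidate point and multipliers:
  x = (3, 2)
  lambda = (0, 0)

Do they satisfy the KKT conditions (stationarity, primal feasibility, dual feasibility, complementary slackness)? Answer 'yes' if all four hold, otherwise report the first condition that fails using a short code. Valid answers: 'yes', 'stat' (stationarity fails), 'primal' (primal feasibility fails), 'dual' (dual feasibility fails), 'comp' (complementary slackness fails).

Gradient of f: grad f(x) = Q x + c = (0, 0)
Constraint values g_i(x) = a_i^T x - b_i:
  g_1((3, 2)) = 2
  g_2((3, 2)) = 0
Stationarity residual: grad f(x) + sum_i lambda_i a_i = (0, 0)
  -> stationarity OK
Primal feasibility (all g_i <= 0): FAILS
Dual feasibility (all lambda_i >= 0): OK
Complementary slackness (lambda_i * g_i(x) = 0 for all i): OK

Verdict: the first failing condition is primal_feasibility -> primal.

primal


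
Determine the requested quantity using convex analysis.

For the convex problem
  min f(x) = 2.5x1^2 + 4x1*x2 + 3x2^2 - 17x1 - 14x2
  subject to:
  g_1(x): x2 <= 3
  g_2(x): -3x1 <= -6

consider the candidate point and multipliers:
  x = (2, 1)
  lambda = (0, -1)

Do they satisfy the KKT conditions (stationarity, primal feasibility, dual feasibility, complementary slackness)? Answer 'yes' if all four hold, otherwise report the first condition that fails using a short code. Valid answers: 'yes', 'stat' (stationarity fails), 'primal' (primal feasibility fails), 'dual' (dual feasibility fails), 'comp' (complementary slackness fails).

Gradient of f: grad f(x) = Q x + c = (-3, 0)
Constraint values g_i(x) = a_i^T x - b_i:
  g_1((2, 1)) = -2
  g_2((2, 1)) = 0
Stationarity residual: grad f(x) + sum_i lambda_i a_i = (0, 0)
  -> stationarity OK
Primal feasibility (all g_i <= 0): OK
Dual feasibility (all lambda_i >= 0): FAILS
Complementary slackness (lambda_i * g_i(x) = 0 for all i): OK

Verdict: the first failing condition is dual_feasibility -> dual.

dual


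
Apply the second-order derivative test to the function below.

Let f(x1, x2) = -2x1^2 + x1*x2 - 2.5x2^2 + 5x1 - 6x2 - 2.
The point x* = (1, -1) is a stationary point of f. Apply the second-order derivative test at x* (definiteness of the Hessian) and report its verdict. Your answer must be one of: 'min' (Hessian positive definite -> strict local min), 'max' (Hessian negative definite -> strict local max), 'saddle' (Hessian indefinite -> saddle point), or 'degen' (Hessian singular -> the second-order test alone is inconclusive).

Compute the Hessian H = grad^2 f:
  H = [[-4, 1], [1, -5]]
Verify stationarity: grad f(x*) = H x* + g = (0, 0).
Eigenvalues of H: -5.618, -3.382.
Both eigenvalues < 0, so H is negative definite -> x* is a strict local max.

max


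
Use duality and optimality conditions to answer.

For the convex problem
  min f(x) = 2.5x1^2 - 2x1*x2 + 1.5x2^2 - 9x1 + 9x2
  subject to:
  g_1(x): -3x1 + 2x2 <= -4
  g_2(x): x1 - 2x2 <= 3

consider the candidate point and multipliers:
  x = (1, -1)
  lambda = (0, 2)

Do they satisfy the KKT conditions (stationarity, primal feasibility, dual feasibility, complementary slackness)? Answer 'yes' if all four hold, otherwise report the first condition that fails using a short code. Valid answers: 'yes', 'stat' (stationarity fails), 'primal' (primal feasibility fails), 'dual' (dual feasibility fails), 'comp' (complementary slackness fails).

Gradient of f: grad f(x) = Q x + c = (-2, 4)
Constraint values g_i(x) = a_i^T x - b_i:
  g_1((1, -1)) = -1
  g_2((1, -1)) = 0
Stationarity residual: grad f(x) + sum_i lambda_i a_i = (0, 0)
  -> stationarity OK
Primal feasibility (all g_i <= 0): OK
Dual feasibility (all lambda_i >= 0): OK
Complementary slackness (lambda_i * g_i(x) = 0 for all i): OK

Verdict: yes, KKT holds.

yes


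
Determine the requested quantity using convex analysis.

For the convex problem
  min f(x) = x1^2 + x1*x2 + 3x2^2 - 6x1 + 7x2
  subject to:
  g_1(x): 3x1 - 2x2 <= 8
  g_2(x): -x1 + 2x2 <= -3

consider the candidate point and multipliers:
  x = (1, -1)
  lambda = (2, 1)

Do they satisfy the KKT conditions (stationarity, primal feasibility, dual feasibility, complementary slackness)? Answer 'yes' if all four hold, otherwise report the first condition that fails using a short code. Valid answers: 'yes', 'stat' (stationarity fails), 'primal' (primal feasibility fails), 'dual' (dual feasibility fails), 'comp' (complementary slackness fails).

Gradient of f: grad f(x) = Q x + c = (-5, 2)
Constraint values g_i(x) = a_i^T x - b_i:
  g_1((1, -1)) = -3
  g_2((1, -1)) = 0
Stationarity residual: grad f(x) + sum_i lambda_i a_i = (0, 0)
  -> stationarity OK
Primal feasibility (all g_i <= 0): OK
Dual feasibility (all lambda_i >= 0): OK
Complementary slackness (lambda_i * g_i(x) = 0 for all i): FAILS

Verdict: the first failing condition is complementary_slackness -> comp.

comp


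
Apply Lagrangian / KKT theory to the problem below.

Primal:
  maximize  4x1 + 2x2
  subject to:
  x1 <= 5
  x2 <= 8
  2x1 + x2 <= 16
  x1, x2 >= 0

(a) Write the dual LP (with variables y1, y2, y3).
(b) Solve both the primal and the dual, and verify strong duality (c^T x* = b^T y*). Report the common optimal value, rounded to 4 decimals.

The standard primal-dual pair for 'max c^T x s.t. A x <= b, x >= 0' is:
  Dual:  min b^T y  s.t.  A^T y >= c,  y >= 0.

So the dual LP is:
  minimize  5y1 + 8y2 + 16y3
  subject to:
    y1 + 2y3 >= 4
    y2 + y3 >= 2
    y1, y2, y3 >= 0

Solving the primal: x* = (4, 8).
  primal value c^T x* = 32.
Solving the dual: y* = (0, 0, 2).
  dual value b^T y* = 32.
Strong duality: c^T x* = b^T y*. Confirmed.

32


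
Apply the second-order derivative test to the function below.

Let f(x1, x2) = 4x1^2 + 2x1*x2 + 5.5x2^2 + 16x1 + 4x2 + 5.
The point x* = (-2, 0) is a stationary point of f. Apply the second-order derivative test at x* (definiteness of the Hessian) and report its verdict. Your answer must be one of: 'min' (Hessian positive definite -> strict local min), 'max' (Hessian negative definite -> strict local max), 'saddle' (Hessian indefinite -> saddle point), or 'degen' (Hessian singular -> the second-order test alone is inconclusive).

Compute the Hessian H = grad^2 f:
  H = [[8, 2], [2, 11]]
Verify stationarity: grad f(x*) = H x* + g = (0, 0).
Eigenvalues of H: 7, 12.
Both eigenvalues > 0, so H is positive definite -> x* is a strict local min.

min


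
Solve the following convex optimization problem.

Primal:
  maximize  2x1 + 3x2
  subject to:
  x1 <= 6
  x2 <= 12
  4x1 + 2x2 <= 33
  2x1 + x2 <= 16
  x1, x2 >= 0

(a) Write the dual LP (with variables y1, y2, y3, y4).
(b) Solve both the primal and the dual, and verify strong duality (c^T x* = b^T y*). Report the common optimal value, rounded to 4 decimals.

The standard primal-dual pair for 'max c^T x s.t. A x <= b, x >= 0' is:
  Dual:  min b^T y  s.t.  A^T y >= c,  y >= 0.

So the dual LP is:
  minimize  6y1 + 12y2 + 33y3 + 16y4
  subject to:
    y1 + 4y3 + 2y4 >= 2
    y2 + 2y3 + y4 >= 3
    y1, y2, y3, y4 >= 0

Solving the primal: x* = (2, 12).
  primal value c^T x* = 40.
Solving the dual: y* = (0, 2, 0, 1).
  dual value b^T y* = 40.
Strong duality: c^T x* = b^T y*. Confirmed.

40


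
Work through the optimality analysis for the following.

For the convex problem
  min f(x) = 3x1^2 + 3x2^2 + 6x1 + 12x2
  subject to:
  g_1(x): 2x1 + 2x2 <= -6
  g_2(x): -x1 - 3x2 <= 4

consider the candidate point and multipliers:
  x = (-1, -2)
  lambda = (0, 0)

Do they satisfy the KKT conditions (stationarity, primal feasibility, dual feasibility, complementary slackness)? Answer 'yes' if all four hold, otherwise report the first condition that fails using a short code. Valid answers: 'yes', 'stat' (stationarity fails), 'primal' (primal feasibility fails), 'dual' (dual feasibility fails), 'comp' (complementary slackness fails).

Gradient of f: grad f(x) = Q x + c = (0, 0)
Constraint values g_i(x) = a_i^T x - b_i:
  g_1((-1, -2)) = 0
  g_2((-1, -2)) = 3
Stationarity residual: grad f(x) + sum_i lambda_i a_i = (0, 0)
  -> stationarity OK
Primal feasibility (all g_i <= 0): FAILS
Dual feasibility (all lambda_i >= 0): OK
Complementary slackness (lambda_i * g_i(x) = 0 for all i): OK

Verdict: the first failing condition is primal_feasibility -> primal.

primal


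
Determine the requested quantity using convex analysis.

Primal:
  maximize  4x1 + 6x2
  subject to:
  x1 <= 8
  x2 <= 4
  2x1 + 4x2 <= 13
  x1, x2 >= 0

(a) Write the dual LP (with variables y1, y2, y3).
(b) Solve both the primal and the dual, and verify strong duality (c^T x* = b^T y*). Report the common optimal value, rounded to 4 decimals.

The standard primal-dual pair for 'max c^T x s.t. A x <= b, x >= 0' is:
  Dual:  min b^T y  s.t.  A^T y >= c,  y >= 0.

So the dual LP is:
  minimize  8y1 + 4y2 + 13y3
  subject to:
    y1 + 2y3 >= 4
    y2 + 4y3 >= 6
    y1, y2, y3 >= 0

Solving the primal: x* = (6.5, 0).
  primal value c^T x* = 26.
Solving the dual: y* = (0, 0, 2).
  dual value b^T y* = 26.
Strong duality: c^T x* = b^T y*. Confirmed.

26


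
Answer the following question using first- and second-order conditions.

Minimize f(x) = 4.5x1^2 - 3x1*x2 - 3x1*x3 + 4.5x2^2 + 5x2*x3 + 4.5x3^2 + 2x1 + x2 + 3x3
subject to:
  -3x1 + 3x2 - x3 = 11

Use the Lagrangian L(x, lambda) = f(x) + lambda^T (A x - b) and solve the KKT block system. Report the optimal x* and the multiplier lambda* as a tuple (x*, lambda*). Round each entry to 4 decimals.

Form the Lagrangian:
  L(x, lambda) = (1/2) x^T Q x + c^T x + lambda^T (A x - b)
Stationarity (grad_x L = 0): Q x + c + A^T lambda = 0.
Primal feasibility: A x = b.

This gives the KKT block system:
  [ Q   A^T ] [ x     ]   [-c ]
  [ A    0  ] [ lambda ] = [ b ]

Solving the linear system:
  x*      = (-1.4074, 1.5833, -2.0278)
  lambda* = (-3.1111)
  f(x*)   = 13.4537

x* = (-1.4074, 1.5833, -2.0278), lambda* = (-3.1111)


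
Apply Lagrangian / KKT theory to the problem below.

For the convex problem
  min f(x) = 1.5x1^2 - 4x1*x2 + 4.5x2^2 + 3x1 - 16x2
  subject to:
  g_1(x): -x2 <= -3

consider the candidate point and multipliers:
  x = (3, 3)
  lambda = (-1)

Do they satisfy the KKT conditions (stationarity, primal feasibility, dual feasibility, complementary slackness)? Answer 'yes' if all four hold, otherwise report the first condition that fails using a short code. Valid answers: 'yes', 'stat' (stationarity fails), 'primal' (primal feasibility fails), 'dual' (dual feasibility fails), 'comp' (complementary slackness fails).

Gradient of f: grad f(x) = Q x + c = (0, -1)
Constraint values g_i(x) = a_i^T x - b_i:
  g_1((3, 3)) = 0
Stationarity residual: grad f(x) + sum_i lambda_i a_i = (0, 0)
  -> stationarity OK
Primal feasibility (all g_i <= 0): OK
Dual feasibility (all lambda_i >= 0): FAILS
Complementary slackness (lambda_i * g_i(x) = 0 for all i): OK

Verdict: the first failing condition is dual_feasibility -> dual.

dual


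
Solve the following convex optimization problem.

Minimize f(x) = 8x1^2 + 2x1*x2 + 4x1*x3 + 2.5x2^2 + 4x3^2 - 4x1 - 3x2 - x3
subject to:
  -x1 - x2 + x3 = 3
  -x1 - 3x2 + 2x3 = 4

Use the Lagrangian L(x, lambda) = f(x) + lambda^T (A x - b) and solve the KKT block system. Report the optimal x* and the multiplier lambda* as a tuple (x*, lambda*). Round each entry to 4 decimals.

Form the Lagrangian:
  L(x, lambda) = (1/2) x^T Q x + c^T x + lambda^T (A x - b)
Stationarity (grad_x L = 0): Q x + c + A^T lambda = 0.
Primal feasibility: A x = b.

This gives the KKT block system:
  [ Q   A^T ] [ x     ]   [-c ]
  [ A    0  ] [ lambda ] = [ b ]

Solving the linear system:
  x*      = (-1.4384, 0.5616, 2.1233)
  lambda* = (-24.5616, 7.1644)
  f(x*)   = 23.4863

x* = (-1.4384, 0.5616, 2.1233), lambda* = (-24.5616, 7.1644)


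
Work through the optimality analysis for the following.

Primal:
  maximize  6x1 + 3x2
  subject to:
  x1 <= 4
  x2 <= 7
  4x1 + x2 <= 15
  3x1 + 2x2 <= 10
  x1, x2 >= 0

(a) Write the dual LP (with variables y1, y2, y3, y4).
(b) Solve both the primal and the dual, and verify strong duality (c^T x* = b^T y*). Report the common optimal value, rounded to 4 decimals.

The standard primal-dual pair for 'max c^T x s.t. A x <= b, x >= 0' is:
  Dual:  min b^T y  s.t.  A^T y >= c,  y >= 0.

So the dual LP is:
  minimize  4y1 + 7y2 + 15y3 + 10y4
  subject to:
    y1 + 4y3 + 3y4 >= 6
    y2 + y3 + 2y4 >= 3
    y1, y2, y3, y4 >= 0

Solving the primal: x* = (3.3333, 0).
  primal value c^T x* = 20.
Solving the dual: y* = (0, 0, 0, 2).
  dual value b^T y* = 20.
Strong duality: c^T x* = b^T y*. Confirmed.

20


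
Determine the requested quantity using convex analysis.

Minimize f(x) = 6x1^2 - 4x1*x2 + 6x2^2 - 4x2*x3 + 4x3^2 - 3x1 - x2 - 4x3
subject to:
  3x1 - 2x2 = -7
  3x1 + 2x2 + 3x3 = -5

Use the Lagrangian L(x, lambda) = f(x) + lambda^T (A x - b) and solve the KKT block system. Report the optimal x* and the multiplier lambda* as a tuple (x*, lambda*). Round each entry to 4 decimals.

Form the Lagrangian:
  L(x, lambda) = (1/2) x^T Q x + c^T x + lambda^T (A x - b)
Stationarity (grad_x L = 0): Q x + c + A^T lambda = 0.
Primal feasibility: A x = b.

This gives the KKT block system:
  [ Q   A^T ] [ x     ]   [-c ]
  [ A    0  ] [ lambda ] = [ b ]

Solving the linear system:
  x*      = (-2.0301, 0.4548, 0.0602)
  lambda* = (7.9478, 1.7791)
  f(x*)   = 34.9623

x* = (-2.0301, 0.4548, 0.0602), lambda* = (7.9478, 1.7791)


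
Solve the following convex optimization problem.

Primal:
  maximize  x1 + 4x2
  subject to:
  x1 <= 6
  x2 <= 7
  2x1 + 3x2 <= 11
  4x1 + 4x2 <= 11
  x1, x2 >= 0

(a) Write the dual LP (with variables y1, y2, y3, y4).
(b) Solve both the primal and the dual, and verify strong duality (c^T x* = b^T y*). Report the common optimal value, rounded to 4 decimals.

The standard primal-dual pair for 'max c^T x s.t. A x <= b, x >= 0' is:
  Dual:  min b^T y  s.t.  A^T y >= c,  y >= 0.

So the dual LP is:
  minimize  6y1 + 7y2 + 11y3 + 11y4
  subject to:
    y1 + 2y3 + 4y4 >= 1
    y2 + 3y3 + 4y4 >= 4
    y1, y2, y3, y4 >= 0

Solving the primal: x* = (0, 2.75).
  primal value c^T x* = 11.
Solving the dual: y* = (0, 0, 0, 1).
  dual value b^T y* = 11.
Strong duality: c^T x* = b^T y*. Confirmed.

11


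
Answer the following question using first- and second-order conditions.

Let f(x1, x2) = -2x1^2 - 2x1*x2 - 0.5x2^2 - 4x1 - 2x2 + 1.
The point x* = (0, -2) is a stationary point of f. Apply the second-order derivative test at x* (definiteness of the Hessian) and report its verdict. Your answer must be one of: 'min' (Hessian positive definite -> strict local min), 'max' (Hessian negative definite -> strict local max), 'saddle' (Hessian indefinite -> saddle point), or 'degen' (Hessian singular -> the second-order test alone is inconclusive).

Compute the Hessian H = grad^2 f:
  H = [[-4, -2], [-2, -1]]
Verify stationarity: grad f(x*) = H x* + g = (0, 0).
Eigenvalues of H: -5, 0.
H has a zero eigenvalue (singular; negative semidefinite but not definite), so H is neither positive definite, negative definite, nor indefinite. The second-order test alone is inconclusive -> degen.
(Indeed, f is constant along the null direction of H through x*, so x* is not a strict local extremum.)

degen


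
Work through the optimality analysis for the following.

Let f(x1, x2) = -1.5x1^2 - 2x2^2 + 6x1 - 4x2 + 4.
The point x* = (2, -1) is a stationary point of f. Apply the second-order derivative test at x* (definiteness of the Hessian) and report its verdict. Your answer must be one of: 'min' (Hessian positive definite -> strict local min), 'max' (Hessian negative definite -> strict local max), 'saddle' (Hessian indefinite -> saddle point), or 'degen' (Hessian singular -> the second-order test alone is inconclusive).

Compute the Hessian H = grad^2 f:
  H = [[-3, 0], [0, -4]]
Verify stationarity: grad f(x*) = H x* + g = (0, 0).
Eigenvalues of H: -4, -3.
Both eigenvalues < 0, so H is negative definite -> x* is a strict local max.

max


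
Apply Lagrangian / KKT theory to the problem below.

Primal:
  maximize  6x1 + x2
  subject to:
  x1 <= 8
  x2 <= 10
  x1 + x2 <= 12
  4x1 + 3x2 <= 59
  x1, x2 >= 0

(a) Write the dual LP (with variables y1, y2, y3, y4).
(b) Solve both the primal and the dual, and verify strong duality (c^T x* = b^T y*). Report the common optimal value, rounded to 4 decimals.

The standard primal-dual pair for 'max c^T x s.t. A x <= b, x >= 0' is:
  Dual:  min b^T y  s.t.  A^T y >= c,  y >= 0.

So the dual LP is:
  minimize  8y1 + 10y2 + 12y3 + 59y4
  subject to:
    y1 + y3 + 4y4 >= 6
    y2 + y3 + 3y4 >= 1
    y1, y2, y3, y4 >= 0

Solving the primal: x* = (8, 4).
  primal value c^T x* = 52.
Solving the dual: y* = (5, 0, 1, 0).
  dual value b^T y* = 52.
Strong duality: c^T x* = b^T y*. Confirmed.

52


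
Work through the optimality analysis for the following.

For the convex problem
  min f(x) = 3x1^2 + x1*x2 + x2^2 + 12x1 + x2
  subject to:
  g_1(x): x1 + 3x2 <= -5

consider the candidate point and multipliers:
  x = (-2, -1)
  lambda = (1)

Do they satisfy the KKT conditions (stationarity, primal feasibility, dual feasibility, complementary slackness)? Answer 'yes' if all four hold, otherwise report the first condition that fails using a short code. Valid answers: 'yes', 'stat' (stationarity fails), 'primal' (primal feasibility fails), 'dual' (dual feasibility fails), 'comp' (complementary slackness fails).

Gradient of f: grad f(x) = Q x + c = (-1, -3)
Constraint values g_i(x) = a_i^T x - b_i:
  g_1((-2, -1)) = 0
Stationarity residual: grad f(x) + sum_i lambda_i a_i = (0, 0)
  -> stationarity OK
Primal feasibility (all g_i <= 0): OK
Dual feasibility (all lambda_i >= 0): OK
Complementary slackness (lambda_i * g_i(x) = 0 for all i): OK

Verdict: yes, KKT holds.

yes


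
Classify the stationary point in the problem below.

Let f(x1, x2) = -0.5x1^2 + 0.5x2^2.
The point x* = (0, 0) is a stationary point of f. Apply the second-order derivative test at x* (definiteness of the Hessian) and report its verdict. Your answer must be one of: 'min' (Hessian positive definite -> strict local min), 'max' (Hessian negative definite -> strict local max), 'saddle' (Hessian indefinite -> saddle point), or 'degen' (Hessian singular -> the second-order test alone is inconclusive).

Compute the Hessian H = grad^2 f:
  H = [[-1, 0], [0, 1]]
Verify stationarity: grad f(x*) = H x* + g = (0, 0).
Eigenvalues of H: -1, 1.
Eigenvalues have mixed signs, so H is indefinite -> x* is a saddle point.

saddle


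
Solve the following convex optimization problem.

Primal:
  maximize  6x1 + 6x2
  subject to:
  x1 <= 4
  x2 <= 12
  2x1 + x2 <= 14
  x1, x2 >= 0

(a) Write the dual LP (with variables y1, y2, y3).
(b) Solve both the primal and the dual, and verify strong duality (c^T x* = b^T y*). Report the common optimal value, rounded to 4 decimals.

The standard primal-dual pair for 'max c^T x s.t. A x <= b, x >= 0' is:
  Dual:  min b^T y  s.t.  A^T y >= c,  y >= 0.

So the dual LP is:
  minimize  4y1 + 12y2 + 14y3
  subject to:
    y1 + 2y3 >= 6
    y2 + y3 >= 6
    y1, y2, y3 >= 0

Solving the primal: x* = (1, 12).
  primal value c^T x* = 78.
Solving the dual: y* = (0, 3, 3).
  dual value b^T y* = 78.
Strong duality: c^T x* = b^T y*. Confirmed.

78


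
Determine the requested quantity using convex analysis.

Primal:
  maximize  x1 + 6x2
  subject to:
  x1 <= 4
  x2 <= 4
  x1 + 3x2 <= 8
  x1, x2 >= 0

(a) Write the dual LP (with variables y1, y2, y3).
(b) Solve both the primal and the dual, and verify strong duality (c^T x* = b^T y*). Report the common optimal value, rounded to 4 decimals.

The standard primal-dual pair for 'max c^T x s.t. A x <= b, x >= 0' is:
  Dual:  min b^T y  s.t.  A^T y >= c,  y >= 0.

So the dual LP is:
  minimize  4y1 + 4y2 + 8y3
  subject to:
    y1 + y3 >= 1
    y2 + 3y3 >= 6
    y1, y2, y3 >= 0

Solving the primal: x* = (0, 2.6667).
  primal value c^T x* = 16.
Solving the dual: y* = (0, 0, 2).
  dual value b^T y* = 16.
Strong duality: c^T x* = b^T y*. Confirmed.

16


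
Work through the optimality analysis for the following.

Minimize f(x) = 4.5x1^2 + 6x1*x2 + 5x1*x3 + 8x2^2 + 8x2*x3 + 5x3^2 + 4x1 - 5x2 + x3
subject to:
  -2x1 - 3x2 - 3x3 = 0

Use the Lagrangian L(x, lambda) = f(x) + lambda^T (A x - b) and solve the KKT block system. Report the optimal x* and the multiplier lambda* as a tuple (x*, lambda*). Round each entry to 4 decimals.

Form the Lagrangian:
  L(x, lambda) = (1/2) x^T Q x + c^T x + lambda^T (A x - b)
Stationarity (grad_x L = 0): Q x + c + A^T lambda = 0.
Primal feasibility: A x = b.

This gives the KKT block system:
  [ Q   A^T ] [ x     ]   [-c ]
  [ A    0  ] [ lambda ] = [ b ]

Solving the linear system:
  x*      = (-0.7594, 0.7772, -0.2709)
  lambda* = (0.2371)
  f(x*)   = -3.5971

x* = (-0.7594, 0.7772, -0.2709), lambda* = (0.2371)


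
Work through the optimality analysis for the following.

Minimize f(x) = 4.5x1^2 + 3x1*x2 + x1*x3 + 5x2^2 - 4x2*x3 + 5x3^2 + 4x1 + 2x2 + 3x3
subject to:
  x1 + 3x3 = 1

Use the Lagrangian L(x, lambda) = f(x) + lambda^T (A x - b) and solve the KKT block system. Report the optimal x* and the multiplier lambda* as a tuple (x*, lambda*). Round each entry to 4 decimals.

Form the Lagrangian:
  L(x, lambda) = (1/2) x^T Q x + c^T x + lambda^T (A x - b)
Stationarity (grad_x L = 0): Q x + c + A^T lambda = 0.
Primal feasibility: A x = b.

This gives the KKT block system:
  [ Q   A^T ] [ x     ]   [-c ]
  [ A    0  ] [ lambda ] = [ b ]

Solving the linear system:
  x*      = (-0.2555, 0.0441, 0.4185)
  lambda* = (-2.2511)
  f(x*)   = 1.2863

x* = (-0.2555, 0.0441, 0.4185), lambda* = (-2.2511)


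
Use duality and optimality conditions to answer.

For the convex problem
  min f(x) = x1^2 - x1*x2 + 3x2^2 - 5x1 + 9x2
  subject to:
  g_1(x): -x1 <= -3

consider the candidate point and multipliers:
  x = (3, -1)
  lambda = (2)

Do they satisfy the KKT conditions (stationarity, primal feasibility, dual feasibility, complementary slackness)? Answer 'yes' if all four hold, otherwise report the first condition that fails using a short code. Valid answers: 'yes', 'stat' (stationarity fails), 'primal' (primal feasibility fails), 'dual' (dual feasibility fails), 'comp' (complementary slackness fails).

Gradient of f: grad f(x) = Q x + c = (2, 0)
Constraint values g_i(x) = a_i^T x - b_i:
  g_1((3, -1)) = 0
Stationarity residual: grad f(x) + sum_i lambda_i a_i = (0, 0)
  -> stationarity OK
Primal feasibility (all g_i <= 0): OK
Dual feasibility (all lambda_i >= 0): OK
Complementary slackness (lambda_i * g_i(x) = 0 for all i): OK

Verdict: yes, KKT holds.

yes


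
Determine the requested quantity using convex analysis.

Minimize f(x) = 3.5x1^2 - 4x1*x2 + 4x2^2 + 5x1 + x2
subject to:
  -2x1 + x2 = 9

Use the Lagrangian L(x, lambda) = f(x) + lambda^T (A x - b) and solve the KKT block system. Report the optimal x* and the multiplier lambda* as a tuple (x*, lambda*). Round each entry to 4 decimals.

Form the Lagrangian:
  L(x, lambda) = (1/2) x^T Q x + c^T x + lambda^T (A x - b)
Stationarity (grad_x L = 0): Q x + c + A^T lambda = 0.
Primal feasibility: A x = b.

This gives the KKT block system:
  [ Q   A^T ] [ x     ]   [-c ]
  [ A    0  ] [ lambda ] = [ b ]

Solving the linear system:
  x*      = (-5, -1)
  lambda* = (-13)
  f(x*)   = 45.5

x* = (-5, -1), lambda* = (-13)


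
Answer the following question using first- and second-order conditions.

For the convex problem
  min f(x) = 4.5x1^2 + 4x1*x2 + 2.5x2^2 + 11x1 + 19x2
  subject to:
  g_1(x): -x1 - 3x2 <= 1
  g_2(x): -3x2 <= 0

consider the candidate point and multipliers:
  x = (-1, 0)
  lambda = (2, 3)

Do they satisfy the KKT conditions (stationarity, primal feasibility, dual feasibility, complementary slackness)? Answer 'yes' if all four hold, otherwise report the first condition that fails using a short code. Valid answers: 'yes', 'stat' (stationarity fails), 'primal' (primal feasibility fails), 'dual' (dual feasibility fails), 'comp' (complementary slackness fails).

Gradient of f: grad f(x) = Q x + c = (2, 15)
Constraint values g_i(x) = a_i^T x - b_i:
  g_1((-1, 0)) = 0
  g_2((-1, 0)) = 0
Stationarity residual: grad f(x) + sum_i lambda_i a_i = (0, 0)
  -> stationarity OK
Primal feasibility (all g_i <= 0): OK
Dual feasibility (all lambda_i >= 0): OK
Complementary slackness (lambda_i * g_i(x) = 0 for all i): OK

Verdict: yes, KKT holds.

yes


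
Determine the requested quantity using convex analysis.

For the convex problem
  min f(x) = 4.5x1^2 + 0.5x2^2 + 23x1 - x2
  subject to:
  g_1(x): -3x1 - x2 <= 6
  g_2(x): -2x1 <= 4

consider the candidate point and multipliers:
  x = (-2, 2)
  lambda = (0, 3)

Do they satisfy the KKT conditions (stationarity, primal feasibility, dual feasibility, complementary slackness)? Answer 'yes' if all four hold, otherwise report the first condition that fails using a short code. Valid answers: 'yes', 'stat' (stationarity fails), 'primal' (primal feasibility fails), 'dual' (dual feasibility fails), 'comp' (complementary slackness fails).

Gradient of f: grad f(x) = Q x + c = (5, 1)
Constraint values g_i(x) = a_i^T x - b_i:
  g_1((-2, 2)) = -2
  g_2((-2, 2)) = 0
Stationarity residual: grad f(x) + sum_i lambda_i a_i = (-1, 1)
  -> stationarity FAILS
Primal feasibility (all g_i <= 0): OK
Dual feasibility (all lambda_i >= 0): OK
Complementary slackness (lambda_i * g_i(x) = 0 for all i): OK

Verdict: the first failing condition is stationarity -> stat.

stat


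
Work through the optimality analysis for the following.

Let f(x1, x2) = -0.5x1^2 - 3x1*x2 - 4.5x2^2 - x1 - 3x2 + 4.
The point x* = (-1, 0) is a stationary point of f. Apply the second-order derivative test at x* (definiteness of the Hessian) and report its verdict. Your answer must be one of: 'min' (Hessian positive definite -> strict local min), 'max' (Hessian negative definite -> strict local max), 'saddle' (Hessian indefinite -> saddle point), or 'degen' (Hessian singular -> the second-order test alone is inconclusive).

Compute the Hessian H = grad^2 f:
  H = [[-1, -3], [-3, -9]]
Verify stationarity: grad f(x*) = H x* + g = (0, 0).
Eigenvalues of H: -10, 0.
H has a zero eigenvalue (singular; negative semidefinite but not definite), so H is neither positive definite, negative definite, nor indefinite. The second-order test alone is inconclusive -> degen.
(Indeed, f is constant along the null direction of H through x*, so x* is not a strict local extremum.)

degen


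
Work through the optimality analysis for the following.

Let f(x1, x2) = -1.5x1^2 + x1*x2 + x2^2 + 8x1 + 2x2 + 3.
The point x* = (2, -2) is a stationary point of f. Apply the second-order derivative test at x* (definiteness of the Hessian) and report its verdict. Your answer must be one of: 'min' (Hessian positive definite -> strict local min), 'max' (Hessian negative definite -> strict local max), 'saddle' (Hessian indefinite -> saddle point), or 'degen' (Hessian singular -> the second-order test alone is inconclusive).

Compute the Hessian H = grad^2 f:
  H = [[-3, 1], [1, 2]]
Verify stationarity: grad f(x*) = H x* + g = (0, 0).
Eigenvalues of H: -3.1926, 2.1926.
Eigenvalues have mixed signs, so H is indefinite -> x* is a saddle point.

saddle


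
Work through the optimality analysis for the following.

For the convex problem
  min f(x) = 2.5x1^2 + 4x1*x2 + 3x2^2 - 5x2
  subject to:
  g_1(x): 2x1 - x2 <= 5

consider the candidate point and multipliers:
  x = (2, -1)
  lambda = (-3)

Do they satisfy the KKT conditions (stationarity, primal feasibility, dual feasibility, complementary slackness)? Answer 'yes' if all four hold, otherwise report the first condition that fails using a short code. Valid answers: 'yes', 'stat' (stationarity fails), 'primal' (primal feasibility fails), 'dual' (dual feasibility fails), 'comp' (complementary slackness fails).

Gradient of f: grad f(x) = Q x + c = (6, -3)
Constraint values g_i(x) = a_i^T x - b_i:
  g_1((2, -1)) = 0
Stationarity residual: grad f(x) + sum_i lambda_i a_i = (0, 0)
  -> stationarity OK
Primal feasibility (all g_i <= 0): OK
Dual feasibility (all lambda_i >= 0): FAILS
Complementary slackness (lambda_i * g_i(x) = 0 for all i): OK

Verdict: the first failing condition is dual_feasibility -> dual.

dual


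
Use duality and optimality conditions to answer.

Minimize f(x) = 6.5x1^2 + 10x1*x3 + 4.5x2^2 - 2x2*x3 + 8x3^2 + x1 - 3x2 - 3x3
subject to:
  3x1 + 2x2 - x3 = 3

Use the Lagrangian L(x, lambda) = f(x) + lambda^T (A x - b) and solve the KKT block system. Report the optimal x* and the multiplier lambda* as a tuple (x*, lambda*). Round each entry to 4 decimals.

Form the Lagrangian:
  L(x, lambda) = (1/2) x^T Q x + c^T x + lambda^T (A x - b)
Stationarity (grad_x L = 0): Q x + c + A^T lambda = 0.
Primal feasibility: A x = b.

This gives the KKT block system:
  [ Q   A^T ] [ x     ]   [-c ]
  [ A    0  ] [ lambda ] = [ b ]

Solving the linear system:
  x*      = (0.4688, 0.7297, -0.1342)
  lambda* = (-1.9177)
  f(x*)   = 2.2177

x* = (0.4688, 0.7297, -0.1342), lambda* = (-1.9177)


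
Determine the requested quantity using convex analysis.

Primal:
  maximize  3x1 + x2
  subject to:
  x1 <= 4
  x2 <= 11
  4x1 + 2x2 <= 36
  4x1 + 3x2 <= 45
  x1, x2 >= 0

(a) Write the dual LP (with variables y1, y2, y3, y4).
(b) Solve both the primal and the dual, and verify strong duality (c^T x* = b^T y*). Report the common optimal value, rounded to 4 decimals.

The standard primal-dual pair for 'max c^T x s.t. A x <= b, x >= 0' is:
  Dual:  min b^T y  s.t.  A^T y >= c,  y >= 0.

So the dual LP is:
  minimize  4y1 + 11y2 + 36y3 + 45y4
  subject to:
    y1 + 4y3 + 4y4 >= 3
    y2 + 2y3 + 3y4 >= 1
    y1, y2, y3, y4 >= 0

Solving the primal: x* = (4, 9.6667).
  primal value c^T x* = 21.6667.
Solving the dual: y* = (1.6667, 0, 0, 0.3333).
  dual value b^T y* = 21.6667.
Strong duality: c^T x* = b^T y*. Confirmed.

21.6667


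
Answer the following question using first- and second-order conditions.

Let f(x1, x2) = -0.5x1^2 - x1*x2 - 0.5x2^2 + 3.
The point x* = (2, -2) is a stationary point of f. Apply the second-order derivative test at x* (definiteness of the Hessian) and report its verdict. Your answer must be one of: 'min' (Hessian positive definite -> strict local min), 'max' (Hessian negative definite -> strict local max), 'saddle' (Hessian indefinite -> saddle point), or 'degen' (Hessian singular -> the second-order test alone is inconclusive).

Compute the Hessian H = grad^2 f:
  H = [[-1, -1], [-1, -1]]
Verify stationarity: grad f(x*) = H x* + g = (0, 0).
Eigenvalues of H: -2, 0.
H has a zero eigenvalue (singular; negative semidefinite but not definite), so H is neither positive definite, negative definite, nor indefinite. The second-order test alone is inconclusive -> degen.
(Indeed, f is constant along the null direction of H through x*, so x* is not a strict local extremum.)

degen


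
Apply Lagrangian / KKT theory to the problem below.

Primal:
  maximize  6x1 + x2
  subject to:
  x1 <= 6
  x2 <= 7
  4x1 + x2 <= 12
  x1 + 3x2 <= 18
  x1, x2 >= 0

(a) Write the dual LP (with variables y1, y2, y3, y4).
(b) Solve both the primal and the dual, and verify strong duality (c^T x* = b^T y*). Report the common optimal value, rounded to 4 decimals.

The standard primal-dual pair for 'max c^T x s.t. A x <= b, x >= 0' is:
  Dual:  min b^T y  s.t.  A^T y >= c,  y >= 0.

So the dual LP is:
  minimize  6y1 + 7y2 + 12y3 + 18y4
  subject to:
    y1 + 4y3 + y4 >= 6
    y2 + y3 + 3y4 >= 1
    y1, y2, y3, y4 >= 0

Solving the primal: x* = (3, 0).
  primal value c^T x* = 18.
Solving the dual: y* = (0, 0, 1.5, 0).
  dual value b^T y* = 18.
Strong duality: c^T x* = b^T y*. Confirmed.

18
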